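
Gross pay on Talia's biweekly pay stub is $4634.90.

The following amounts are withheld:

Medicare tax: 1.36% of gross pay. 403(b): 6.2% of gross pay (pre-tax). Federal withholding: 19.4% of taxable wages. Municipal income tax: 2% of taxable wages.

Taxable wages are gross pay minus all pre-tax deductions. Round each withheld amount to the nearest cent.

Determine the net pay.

403(b): $4634.90 × 0.062 = $287.36
Taxable wages = $4634.90 − $287.36 = $4347.54
Federal withholding: $4347.54 × 0.194 = $843.42
Municipal income tax: $4347.54 × 0.02 = $86.95
Medicare tax: $4634.90 × 0.0136 = $63.03
Total deductions = $287.36 + $843.42 + $86.95 + $63.03 = $1280.76
Net pay = $4634.90 − $1280.76 = $3354.14

$3354.14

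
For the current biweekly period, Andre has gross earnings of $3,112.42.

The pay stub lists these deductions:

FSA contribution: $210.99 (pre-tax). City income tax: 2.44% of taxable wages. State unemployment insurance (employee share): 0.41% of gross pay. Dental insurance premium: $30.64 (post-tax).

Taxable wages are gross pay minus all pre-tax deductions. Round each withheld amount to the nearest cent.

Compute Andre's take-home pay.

FSA contribution: $210.99
Taxable wages = $3,112.42 − $210.99 = $2,901.43
City income tax: $2,901.43 × 0.0244 = $70.79
State unemployment insurance (employee share): $3,112.42 × 0.0041 = $12.76
Dental insurance premium: $30.64
Total deductions = $210.99 + $70.79 + $12.76 + $30.64 = $325.18
Net pay = $3,112.42 − $325.18 = $2,787.24

$2,787.24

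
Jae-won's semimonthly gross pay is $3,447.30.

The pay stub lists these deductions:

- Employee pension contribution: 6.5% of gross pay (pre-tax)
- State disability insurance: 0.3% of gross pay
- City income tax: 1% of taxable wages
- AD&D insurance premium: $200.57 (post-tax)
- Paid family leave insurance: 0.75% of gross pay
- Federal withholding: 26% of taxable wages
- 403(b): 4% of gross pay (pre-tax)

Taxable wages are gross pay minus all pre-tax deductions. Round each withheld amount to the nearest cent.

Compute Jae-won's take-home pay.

$2,015.54

403(b): $3,447.30 × 0.04 = $137.89
Employee pension contribution: $3,447.30 × 0.065 = $224.07
Pre-tax total = $137.89 + $224.07 = $361.96
Taxable wages = $3,447.30 − $361.96 = $3,085.34
Federal withholding: $3,085.34 × 0.26 = $802.19
City income tax: $3,085.34 × 0.01 = $30.85
Paid family leave insurance: $3,447.30 × 0.0075 = $25.85
State disability insurance: $3,447.30 × 0.003 = $10.34
AD&D insurance premium: $200.57
Total deductions = $137.89 + $224.07 + $802.19 + $30.85 + $25.85 + $10.34 + $200.57 = $1,431.76
Net pay = $3,447.30 − $1,431.76 = $2,015.54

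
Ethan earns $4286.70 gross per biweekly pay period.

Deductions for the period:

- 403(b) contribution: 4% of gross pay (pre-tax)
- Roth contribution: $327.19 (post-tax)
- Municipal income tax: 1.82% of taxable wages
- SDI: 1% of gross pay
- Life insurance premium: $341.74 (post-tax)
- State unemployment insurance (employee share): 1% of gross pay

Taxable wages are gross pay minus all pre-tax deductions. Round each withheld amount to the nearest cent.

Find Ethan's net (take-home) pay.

403(b) contribution: $4286.70 × 0.04 = $171.47
Taxable wages = $4286.70 − $171.47 = $4115.23
Municipal income tax: $4115.23 × 0.0182 = $74.90
SDI: $4286.70 × 0.01 = $42.87
State unemployment insurance (employee share): $4286.70 × 0.01 = $42.87
Life insurance premium: $341.74
Roth contribution: $327.19
Total deductions = $171.47 + $74.90 + $42.87 + $42.87 + $341.74 + $327.19 = $1001.04
Net pay = $4286.70 − $1001.04 = $3285.66

$3285.66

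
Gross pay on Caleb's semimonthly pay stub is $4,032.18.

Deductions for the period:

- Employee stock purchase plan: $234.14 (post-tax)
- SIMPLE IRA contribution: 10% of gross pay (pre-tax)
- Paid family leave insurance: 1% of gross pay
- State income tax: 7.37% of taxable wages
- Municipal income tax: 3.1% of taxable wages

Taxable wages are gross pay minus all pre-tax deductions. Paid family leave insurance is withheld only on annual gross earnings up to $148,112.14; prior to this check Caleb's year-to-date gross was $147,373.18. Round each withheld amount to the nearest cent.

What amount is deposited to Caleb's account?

$3,007.48

SIMPLE IRA contribution: $4,032.18 × 0.1 = $403.22
Taxable wages = $4,032.18 − $403.22 = $3,628.96
State income tax: $3,628.96 × 0.0737 = $267.45
Municipal income tax: $3,628.96 × 0.031 = $112.50
Paid family leave insurance: only $148,112.14 − $147,373.18 = $738.96 of this check is subject → $738.96 × 0.01 = $7.39
Employee stock purchase plan: $234.14
Total deductions = $403.22 + $267.45 + $112.50 + $7.39 + $234.14 = $1,024.70
Net pay = $4,032.18 − $1,024.70 = $3,007.48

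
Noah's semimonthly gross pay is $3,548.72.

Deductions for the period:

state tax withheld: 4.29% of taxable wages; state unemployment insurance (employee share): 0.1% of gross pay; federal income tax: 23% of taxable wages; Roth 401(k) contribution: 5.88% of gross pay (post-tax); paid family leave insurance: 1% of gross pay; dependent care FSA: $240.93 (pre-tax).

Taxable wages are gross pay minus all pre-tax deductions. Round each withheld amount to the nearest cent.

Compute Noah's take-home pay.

Dependent care FSA: $240.93
Taxable wages = $3,548.72 − $240.93 = $3,307.79
Federal income tax: $3,307.79 × 0.23 = $760.79
State tax withheld: $3,307.79 × 0.0429 = $141.90
State unemployment insurance (employee share): $3,548.72 × 0.001 = $3.55
Paid family leave insurance: $3,548.72 × 0.01 = $35.49
Roth 401(k) contribution: $3,548.72 × 0.0588 = $208.66
Total deductions = $240.93 + $760.79 + $141.90 + $3.55 + $35.49 + $208.66 = $1,391.32
Net pay = $3,548.72 − $1,391.32 = $2,157.40

$2,157.40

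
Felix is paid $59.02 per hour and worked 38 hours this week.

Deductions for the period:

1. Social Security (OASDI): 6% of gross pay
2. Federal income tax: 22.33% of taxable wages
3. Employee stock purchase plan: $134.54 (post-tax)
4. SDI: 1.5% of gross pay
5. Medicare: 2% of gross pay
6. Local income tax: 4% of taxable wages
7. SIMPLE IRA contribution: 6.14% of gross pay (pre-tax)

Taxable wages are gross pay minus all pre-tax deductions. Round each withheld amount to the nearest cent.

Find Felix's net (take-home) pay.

Gross pay: 38 × $59.02 = $2242.76
SIMPLE IRA contribution: $2242.76 × 0.0614 = $137.71
Taxable wages = $2242.76 − $137.71 = $2105.05
Local income tax: $2105.05 × 0.04 = $84.20
Federal income tax: $2105.05 × 0.2233 = $470.06
Medicare: $2242.76 × 0.02 = $44.86
SDI: $2242.76 × 0.015 = $33.64
Social Security (OASDI): $2242.76 × 0.06 = $134.57
Employee stock purchase plan: $134.54
Total deductions = $137.71 + $84.20 + $470.06 + $44.86 + $33.64 + $134.57 + $134.54 = $1039.58
Net pay = $2242.76 − $1039.58 = $1203.18

$1203.18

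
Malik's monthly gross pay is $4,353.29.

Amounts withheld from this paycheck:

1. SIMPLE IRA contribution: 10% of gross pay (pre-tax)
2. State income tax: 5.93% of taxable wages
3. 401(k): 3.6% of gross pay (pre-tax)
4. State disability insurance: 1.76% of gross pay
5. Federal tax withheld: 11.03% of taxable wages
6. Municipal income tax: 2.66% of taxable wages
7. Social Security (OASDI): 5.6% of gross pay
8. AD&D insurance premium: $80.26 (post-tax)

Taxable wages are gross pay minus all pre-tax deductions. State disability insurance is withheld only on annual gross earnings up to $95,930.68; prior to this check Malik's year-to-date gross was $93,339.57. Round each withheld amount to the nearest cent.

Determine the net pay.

$2,653.65

401(k): $4,353.29 × 0.036 = $156.72
SIMPLE IRA contribution: $4,353.29 × 0.1 = $435.33
Pre-tax total = $156.72 + $435.33 = $592.05
Taxable wages = $4,353.29 − $592.05 = $3,761.24
State income tax: $3,761.24 × 0.0593 = $223.04
Municipal income tax: $3,761.24 × 0.0266 = $100.05
Federal tax withheld: $3,761.24 × 0.1103 = $414.86
Social Security (OASDI): $4,353.29 × 0.056 = $243.78
State disability insurance: only $95,930.68 − $93,339.57 = $2,591.11 of this check is subject → $2,591.11 × 0.0176 = $45.60
AD&D insurance premium: $80.26
Total deductions = $156.72 + $435.33 + $223.04 + $100.05 + $414.86 + $243.78 + $45.60 + $80.26 = $1,699.64
Net pay = $4,353.29 − $1,699.64 = $2,653.65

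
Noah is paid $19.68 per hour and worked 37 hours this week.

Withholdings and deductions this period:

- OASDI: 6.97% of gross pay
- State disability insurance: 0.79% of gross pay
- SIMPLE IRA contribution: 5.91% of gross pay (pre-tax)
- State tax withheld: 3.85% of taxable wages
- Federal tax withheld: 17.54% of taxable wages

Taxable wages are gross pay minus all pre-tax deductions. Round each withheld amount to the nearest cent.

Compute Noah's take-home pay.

Gross pay: 37 × $19.68 = $728.16
SIMPLE IRA contribution: $728.16 × 0.0591 = $43.03
Taxable wages = $728.16 − $43.03 = $685.13
State tax withheld: $685.13 × 0.0385 = $26.38
Federal tax withheld: $685.13 × 0.1754 = $120.17
OASDI: $728.16 × 0.0697 = $50.75
State disability insurance: $728.16 × 0.0079 = $5.75
Total deductions = $43.03 + $26.38 + $120.17 + $50.75 + $5.75 = $246.08
Net pay = $728.16 − $246.08 = $482.08

$482.08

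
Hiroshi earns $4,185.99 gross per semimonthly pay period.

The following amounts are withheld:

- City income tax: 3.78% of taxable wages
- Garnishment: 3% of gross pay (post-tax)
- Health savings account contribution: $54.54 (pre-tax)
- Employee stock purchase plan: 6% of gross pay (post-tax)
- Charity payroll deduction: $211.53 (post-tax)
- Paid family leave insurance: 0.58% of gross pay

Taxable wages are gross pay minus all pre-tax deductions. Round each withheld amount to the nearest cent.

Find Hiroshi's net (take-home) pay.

Health savings account contribution: $54.54
Taxable wages = $4,185.99 − $54.54 = $4,131.45
City income tax: $4,131.45 × 0.0378 = $156.17
Paid family leave insurance: $4,185.99 × 0.0058 = $24.28
Employee stock purchase plan: $4,185.99 × 0.06 = $251.16
Charity payroll deduction: $211.53
Garnishment: $4,185.99 × 0.03 = $125.58
Total deductions = $54.54 + $156.17 + $24.28 + $251.16 + $211.53 + $125.58 = $823.26
Net pay = $4,185.99 − $823.26 = $3,362.73

$3,362.73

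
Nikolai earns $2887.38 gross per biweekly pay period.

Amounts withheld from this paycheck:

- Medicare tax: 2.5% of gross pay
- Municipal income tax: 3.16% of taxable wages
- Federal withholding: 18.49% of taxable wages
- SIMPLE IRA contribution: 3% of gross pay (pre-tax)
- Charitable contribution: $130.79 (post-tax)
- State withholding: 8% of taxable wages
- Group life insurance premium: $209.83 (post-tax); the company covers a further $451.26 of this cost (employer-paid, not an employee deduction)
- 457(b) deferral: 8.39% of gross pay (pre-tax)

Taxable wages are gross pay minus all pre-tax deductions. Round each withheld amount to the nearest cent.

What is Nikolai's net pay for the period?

$1387.11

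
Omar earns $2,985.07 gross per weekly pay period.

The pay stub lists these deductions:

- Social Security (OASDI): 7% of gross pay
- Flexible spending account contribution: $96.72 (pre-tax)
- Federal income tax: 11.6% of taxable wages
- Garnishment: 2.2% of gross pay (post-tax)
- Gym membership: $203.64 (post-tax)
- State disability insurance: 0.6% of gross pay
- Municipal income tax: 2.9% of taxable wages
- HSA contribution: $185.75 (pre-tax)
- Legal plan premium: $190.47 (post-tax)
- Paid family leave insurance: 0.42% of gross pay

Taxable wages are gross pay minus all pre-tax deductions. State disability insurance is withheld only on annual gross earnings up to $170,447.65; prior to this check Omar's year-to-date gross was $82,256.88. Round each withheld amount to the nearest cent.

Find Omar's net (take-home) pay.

HSA contribution: $185.75
Flexible spending account contribution: $96.72
Pre-tax total = $185.75 + $96.72 = $282.47
Taxable wages = $2,985.07 − $282.47 = $2,702.60
Municipal income tax: $2,702.60 × 0.029 = $78.38
Federal income tax: $2,702.60 × 0.116 = $313.50
Paid family leave insurance: $2,985.07 × 0.0042 = $12.54
Social Security (OASDI): $2,985.07 × 0.07 = $208.95
State disability insurance: cap not yet reached, full $2,985.07 is subject → $2,985.07 × 0.006 = $17.91
Legal plan premium: $190.47
Gym membership: $203.64
Garnishment: $2,985.07 × 0.022 = $65.67
Total deductions = $185.75 + $96.72 + $78.38 + $313.50 + $12.54 + $208.95 + $17.91 + $190.47 + $203.64 + $65.67 = $1,373.53
Net pay = $2,985.07 − $1,373.53 = $1,611.54

$1,611.54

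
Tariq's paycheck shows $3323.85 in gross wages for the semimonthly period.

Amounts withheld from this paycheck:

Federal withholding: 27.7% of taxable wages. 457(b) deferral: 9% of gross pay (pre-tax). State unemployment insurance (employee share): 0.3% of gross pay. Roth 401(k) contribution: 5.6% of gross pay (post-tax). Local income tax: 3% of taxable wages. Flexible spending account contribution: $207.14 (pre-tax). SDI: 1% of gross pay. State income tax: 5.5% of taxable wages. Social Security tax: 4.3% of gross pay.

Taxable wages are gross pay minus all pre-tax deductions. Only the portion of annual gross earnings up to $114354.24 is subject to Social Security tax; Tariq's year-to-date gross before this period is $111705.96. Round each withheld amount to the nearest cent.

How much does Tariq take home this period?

$1454.37

457(b) deferral: $3323.85 × 0.09 = $299.15
Flexible spending account contribution: $207.14
Pre-tax total = $299.15 + $207.14 = $506.29
Taxable wages = $3323.85 − $506.29 = $2817.56
State income tax: $2817.56 × 0.055 = $154.97
Federal withholding: $2817.56 × 0.277 = $780.46
Local income tax: $2817.56 × 0.03 = $84.53
State unemployment insurance (employee share): $3323.85 × 0.003 = $9.97
SDI: $3323.85 × 0.01 = $33.24
Social Security tax: only $114354.24 − $111705.96 = $2648.28 of this check is subject → $2648.28 × 0.043 = $113.88
Roth 401(k) contribution: $3323.85 × 0.056 = $186.14
Total deductions = $299.15 + $207.14 + $154.97 + $780.46 + $84.53 + $9.97 + $33.24 + $113.88 + $186.14 = $1869.48
Net pay = $3323.85 − $1869.48 = $1454.37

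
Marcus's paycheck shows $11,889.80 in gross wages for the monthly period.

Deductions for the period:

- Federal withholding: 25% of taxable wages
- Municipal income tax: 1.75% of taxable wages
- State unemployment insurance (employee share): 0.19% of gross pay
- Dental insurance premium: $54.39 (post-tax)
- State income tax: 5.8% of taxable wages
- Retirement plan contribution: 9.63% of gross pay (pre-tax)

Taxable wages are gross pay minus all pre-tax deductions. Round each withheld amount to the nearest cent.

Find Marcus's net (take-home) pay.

Retirement plan contribution: $11,889.80 × 0.0963 = $1,144.99
Taxable wages = $11,889.80 − $1,144.99 = $10,744.81
Federal withholding: $10,744.81 × 0.25 = $2,686.20
State income tax: $10,744.81 × 0.058 = $623.20
Municipal income tax: $10,744.81 × 0.0175 = $188.03
State unemployment insurance (employee share): $11,889.80 × 0.0019 = $22.59
Dental insurance premium: $54.39
Total deductions = $1,144.99 + $2,686.20 + $623.20 + $188.03 + $22.59 + $54.39 = $4,719.40
Net pay = $11,889.80 − $4,719.40 = $7,170.40

$7,170.40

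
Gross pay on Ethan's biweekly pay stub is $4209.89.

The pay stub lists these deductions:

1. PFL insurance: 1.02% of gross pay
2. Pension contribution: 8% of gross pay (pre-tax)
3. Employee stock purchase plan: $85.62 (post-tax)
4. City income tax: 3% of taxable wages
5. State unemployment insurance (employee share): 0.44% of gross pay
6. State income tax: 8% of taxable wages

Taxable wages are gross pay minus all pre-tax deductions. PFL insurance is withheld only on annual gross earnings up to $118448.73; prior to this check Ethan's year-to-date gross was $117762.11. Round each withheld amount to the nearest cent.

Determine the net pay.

Pension contribution: $4209.89 × 0.08 = $336.79
Taxable wages = $4209.89 − $336.79 = $3873.10
City income tax: $3873.10 × 0.03 = $116.19
State income tax: $3873.10 × 0.08 = $309.85
State unemployment insurance (employee share): $4209.89 × 0.0044 = $18.52
PFL insurance: only $118448.73 − $117762.11 = $686.62 of this check is subject → $686.62 × 0.0102 = $7.00
Employee stock purchase plan: $85.62
Total deductions = $336.79 + $116.19 + $309.85 + $18.52 + $7.00 + $85.62 = $873.97
Net pay = $4209.89 − $873.97 = $3335.92

$3335.92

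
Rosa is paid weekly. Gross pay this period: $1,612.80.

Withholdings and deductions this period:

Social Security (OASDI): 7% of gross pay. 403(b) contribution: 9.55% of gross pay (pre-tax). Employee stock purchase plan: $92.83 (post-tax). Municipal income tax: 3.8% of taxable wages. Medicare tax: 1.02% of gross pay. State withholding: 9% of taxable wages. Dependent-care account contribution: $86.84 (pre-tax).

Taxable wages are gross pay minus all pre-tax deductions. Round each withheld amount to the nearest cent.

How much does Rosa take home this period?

Dependent-care account contribution: $86.84
403(b) contribution: $1,612.80 × 0.0955 = $154.02
Pre-tax total = $86.84 + $154.02 = $240.86
Taxable wages = $1,612.80 − $240.86 = $1,371.94
Municipal income tax: $1,371.94 × 0.038 = $52.13
State withholding: $1,371.94 × 0.09 = $123.47
Social Security (OASDI): $1,612.80 × 0.07 = $112.90
Medicare tax: $1,612.80 × 0.0102 = $16.45
Employee stock purchase plan: $92.83
Total deductions = $86.84 + $154.02 + $52.13 + $123.47 + $112.90 + $16.45 + $92.83 = $638.64
Net pay = $1,612.80 − $638.64 = $974.16

$974.16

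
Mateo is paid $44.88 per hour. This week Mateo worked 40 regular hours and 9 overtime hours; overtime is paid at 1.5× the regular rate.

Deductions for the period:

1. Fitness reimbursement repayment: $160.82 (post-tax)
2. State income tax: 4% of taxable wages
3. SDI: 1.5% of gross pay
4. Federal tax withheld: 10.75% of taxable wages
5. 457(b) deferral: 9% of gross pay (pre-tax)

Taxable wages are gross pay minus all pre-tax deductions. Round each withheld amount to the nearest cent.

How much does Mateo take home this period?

$1665.85

Regular pay: 40 × $44.88 = $1795.20
Overtime pay: 9 × $44.88 × 1.5 = $605.88
Gross pay = $1795.20 + $605.88 = $2401.08
457(b) deferral: $2401.08 × 0.09 = $216.10
Taxable wages = $2401.08 − $216.10 = $2184.98
Federal tax withheld: $2184.98 × 0.1075 = $234.89
State income tax: $2184.98 × 0.04 = $87.40
SDI: $2401.08 × 0.015 = $36.02
Fitness reimbursement repayment: $160.82
Total deductions = $216.10 + $234.89 + $87.40 + $36.02 + $160.82 = $735.23
Net pay = $2401.08 − $735.23 = $1665.85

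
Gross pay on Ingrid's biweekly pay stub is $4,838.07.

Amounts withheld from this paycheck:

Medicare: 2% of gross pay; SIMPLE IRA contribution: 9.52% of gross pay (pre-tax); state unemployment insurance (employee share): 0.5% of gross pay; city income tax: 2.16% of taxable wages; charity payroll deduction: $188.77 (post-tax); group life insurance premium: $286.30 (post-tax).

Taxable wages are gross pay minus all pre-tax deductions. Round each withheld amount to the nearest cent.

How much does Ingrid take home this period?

SIMPLE IRA contribution: $4,838.07 × 0.0952 = $460.58
Taxable wages = $4,838.07 − $460.58 = $4,377.49
City income tax: $4,377.49 × 0.0216 = $94.55
State unemployment insurance (employee share): $4,838.07 × 0.005 = $24.19
Medicare: $4,838.07 × 0.02 = $96.76
Charity payroll deduction: $188.77
Group life insurance premium: $286.30
Total deductions = $460.58 + $94.55 + $24.19 + $96.76 + $188.77 + $286.30 = $1,151.15
Net pay = $4,838.07 − $1,151.15 = $3,686.92

$3,686.92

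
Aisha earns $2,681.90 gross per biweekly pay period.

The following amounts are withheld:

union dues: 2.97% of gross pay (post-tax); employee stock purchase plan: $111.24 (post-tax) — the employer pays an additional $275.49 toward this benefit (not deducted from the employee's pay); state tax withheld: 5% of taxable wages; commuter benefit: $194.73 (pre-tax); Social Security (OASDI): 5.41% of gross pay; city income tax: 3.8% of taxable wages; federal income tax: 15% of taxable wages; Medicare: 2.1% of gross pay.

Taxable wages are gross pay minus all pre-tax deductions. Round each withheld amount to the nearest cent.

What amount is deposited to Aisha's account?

$1,502.92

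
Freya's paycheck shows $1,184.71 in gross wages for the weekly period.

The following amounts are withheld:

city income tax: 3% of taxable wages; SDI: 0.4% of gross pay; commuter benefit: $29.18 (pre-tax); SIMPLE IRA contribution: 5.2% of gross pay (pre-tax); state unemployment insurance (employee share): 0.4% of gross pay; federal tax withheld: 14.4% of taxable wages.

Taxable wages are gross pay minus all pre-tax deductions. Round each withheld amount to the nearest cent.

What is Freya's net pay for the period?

$894.10

SIMPLE IRA contribution: $1,184.71 × 0.052 = $61.60
Commuter benefit: $29.18
Pre-tax total = $61.60 + $29.18 = $90.78
Taxable wages = $1,184.71 − $90.78 = $1,093.93
Federal tax withheld: $1,093.93 × 0.144 = $157.53
City income tax: $1,093.93 × 0.03 = $32.82
SDI: $1,184.71 × 0.004 = $4.74
State unemployment insurance (employee share): $1,184.71 × 0.004 = $4.74
Total deductions = $61.60 + $29.18 + $157.53 + $32.82 + $4.74 + $4.74 = $290.61
Net pay = $1,184.71 − $290.61 = $894.10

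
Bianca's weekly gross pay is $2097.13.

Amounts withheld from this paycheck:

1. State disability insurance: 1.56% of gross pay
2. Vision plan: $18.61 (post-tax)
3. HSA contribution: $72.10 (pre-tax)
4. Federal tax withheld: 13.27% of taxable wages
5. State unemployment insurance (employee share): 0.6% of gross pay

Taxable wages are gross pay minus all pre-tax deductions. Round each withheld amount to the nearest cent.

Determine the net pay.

$1692.40

HSA contribution: $72.10
Taxable wages = $2097.13 − $72.10 = $2025.03
Federal tax withheld: $2025.03 × 0.1327 = $268.72
State unemployment insurance (employee share): $2097.13 × 0.006 = $12.58
State disability insurance: $2097.13 × 0.0156 = $32.72
Vision plan: $18.61
Total deductions = $72.10 + $268.72 + $12.58 + $32.72 + $18.61 = $404.73
Net pay = $2097.13 − $404.73 = $1692.40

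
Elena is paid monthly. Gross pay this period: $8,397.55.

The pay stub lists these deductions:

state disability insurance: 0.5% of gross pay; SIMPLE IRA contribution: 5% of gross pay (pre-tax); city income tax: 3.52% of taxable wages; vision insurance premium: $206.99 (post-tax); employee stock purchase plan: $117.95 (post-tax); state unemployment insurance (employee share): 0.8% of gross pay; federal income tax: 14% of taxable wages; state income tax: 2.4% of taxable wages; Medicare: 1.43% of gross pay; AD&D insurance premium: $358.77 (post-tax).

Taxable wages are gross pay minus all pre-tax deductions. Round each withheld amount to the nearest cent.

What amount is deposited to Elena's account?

$5,475.57

SIMPLE IRA contribution: $8,397.55 × 0.05 = $419.88
Taxable wages = $8,397.55 − $419.88 = $7,977.67
State income tax: $7,977.67 × 0.024 = $191.46
City income tax: $7,977.67 × 0.0352 = $280.81
Federal income tax: $7,977.67 × 0.14 = $1,116.87
State disability insurance: $8,397.55 × 0.005 = $41.99
Medicare: $8,397.55 × 0.0143 = $120.08
State unemployment insurance (employee share): $8,397.55 × 0.008 = $67.18
AD&D insurance premium: $358.77
Employee stock purchase plan: $117.95
Vision insurance premium: $206.99
Total deductions = $419.88 + $191.46 + $280.81 + $1,116.87 + $41.99 + $120.08 + $67.18 + $358.77 + $117.95 + $206.99 = $2,921.98
Net pay = $8,397.55 − $2,921.98 = $5,475.57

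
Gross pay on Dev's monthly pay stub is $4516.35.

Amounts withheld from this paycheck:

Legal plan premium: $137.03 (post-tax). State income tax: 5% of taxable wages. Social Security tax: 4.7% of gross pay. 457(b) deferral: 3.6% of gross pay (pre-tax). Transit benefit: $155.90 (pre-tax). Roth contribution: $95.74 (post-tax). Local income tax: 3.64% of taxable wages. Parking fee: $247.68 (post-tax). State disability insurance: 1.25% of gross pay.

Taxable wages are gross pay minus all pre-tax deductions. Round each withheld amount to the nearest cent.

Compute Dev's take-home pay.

457(b) deferral: $4516.35 × 0.036 = $162.59
Transit benefit: $155.90
Pre-tax total = $162.59 + $155.90 = $318.49
Taxable wages = $4516.35 − $318.49 = $4197.86
State income tax: $4197.86 × 0.05 = $209.89
Local income tax: $4197.86 × 0.0364 = $152.80
Social Security tax: $4516.35 × 0.047 = $212.27
State disability insurance: $4516.35 × 0.0125 = $56.45
Parking fee: $247.68
Roth contribution: $95.74
Legal plan premium: $137.03
Total deductions = $162.59 + $155.90 + $209.89 + $152.80 + $212.27 + $56.45 + $247.68 + $95.74 + $137.03 = $1430.35
Net pay = $4516.35 − $1430.35 = $3086.00

$3086.00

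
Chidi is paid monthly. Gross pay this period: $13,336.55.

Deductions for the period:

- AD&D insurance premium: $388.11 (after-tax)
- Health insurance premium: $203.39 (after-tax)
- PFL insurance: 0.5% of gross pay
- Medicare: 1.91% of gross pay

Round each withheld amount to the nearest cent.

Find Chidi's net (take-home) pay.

Medicare: $13,336.55 × 0.0191 = $254.73
PFL insurance: $13,336.55 × 0.005 = $66.68
AD&D insurance premium: $388.11
Health insurance premium: $203.39
Total deductions = $254.73 + $66.68 + $388.11 + $203.39 = $912.91
Net pay = $13,336.55 − $912.91 = $12,423.64

$12,423.64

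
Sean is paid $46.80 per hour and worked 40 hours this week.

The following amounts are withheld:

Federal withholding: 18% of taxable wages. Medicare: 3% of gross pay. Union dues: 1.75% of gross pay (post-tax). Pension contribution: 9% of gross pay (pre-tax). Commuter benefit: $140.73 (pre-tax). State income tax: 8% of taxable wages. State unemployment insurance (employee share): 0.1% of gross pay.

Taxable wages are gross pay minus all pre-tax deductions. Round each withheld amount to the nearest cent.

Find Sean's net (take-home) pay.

Gross pay: 40 × $46.80 = $1872.00
Pension contribution: $1872.00 × 0.09 = $168.48
Commuter benefit: $140.73
Pre-tax total = $168.48 + $140.73 = $309.21
Taxable wages = $1872.00 − $309.21 = $1562.79
Federal withholding: $1562.79 × 0.18 = $281.30
State income tax: $1562.79 × 0.08 = $125.02
State unemployment insurance (employee share): $1872.00 × 0.001 = $1.87
Medicare: $1872.00 × 0.03 = $56.16
Union dues: $1872.00 × 0.0175 = $32.76
Total deductions = $168.48 + $140.73 + $281.30 + $125.02 + $1.87 + $56.16 + $32.76 = $806.32
Net pay = $1872.00 − $806.32 = $1065.68

$1065.68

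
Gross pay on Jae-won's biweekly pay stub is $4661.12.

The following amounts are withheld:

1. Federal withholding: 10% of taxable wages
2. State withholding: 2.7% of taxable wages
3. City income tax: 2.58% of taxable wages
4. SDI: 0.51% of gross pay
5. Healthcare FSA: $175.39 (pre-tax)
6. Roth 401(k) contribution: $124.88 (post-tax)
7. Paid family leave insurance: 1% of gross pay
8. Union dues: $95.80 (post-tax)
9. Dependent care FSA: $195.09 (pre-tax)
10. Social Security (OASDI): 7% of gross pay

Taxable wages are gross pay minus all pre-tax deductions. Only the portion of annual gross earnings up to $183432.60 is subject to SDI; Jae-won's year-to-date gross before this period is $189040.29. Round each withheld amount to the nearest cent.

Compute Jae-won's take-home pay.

$3041.46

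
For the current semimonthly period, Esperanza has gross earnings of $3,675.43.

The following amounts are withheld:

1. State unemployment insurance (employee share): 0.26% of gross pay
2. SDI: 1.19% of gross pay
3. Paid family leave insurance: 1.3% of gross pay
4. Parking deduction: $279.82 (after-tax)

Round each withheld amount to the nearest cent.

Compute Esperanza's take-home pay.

SDI: $3,675.43 × 0.0119 = $43.74
State unemployment insurance (employee share): $3,675.43 × 0.0026 = $9.56
Paid family leave insurance: $3,675.43 × 0.013 = $47.78
Parking deduction: $279.82
Total deductions = $43.74 + $9.56 + $47.78 + $279.82 = $380.90
Net pay = $3,675.43 − $380.90 = $3,294.53

$3,294.53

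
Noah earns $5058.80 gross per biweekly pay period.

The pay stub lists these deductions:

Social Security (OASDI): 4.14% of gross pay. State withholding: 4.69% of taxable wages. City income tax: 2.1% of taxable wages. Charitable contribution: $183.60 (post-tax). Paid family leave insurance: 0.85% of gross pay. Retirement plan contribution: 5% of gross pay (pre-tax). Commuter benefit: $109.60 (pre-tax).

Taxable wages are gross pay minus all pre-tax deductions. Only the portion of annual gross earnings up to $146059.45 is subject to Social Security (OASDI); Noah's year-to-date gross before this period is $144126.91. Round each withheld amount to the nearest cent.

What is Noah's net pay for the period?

Commuter benefit: $109.60
Retirement plan contribution: $5058.80 × 0.05 = $252.94
Pre-tax total = $109.60 + $252.94 = $362.54
Taxable wages = $5058.80 − $362.54 = $4696.26
City income tax: $4696.26 × 0.021 = $98.62
State withholding: $4696.26 × 0.0469 = $220.25
Paid family leave insurance: $5058.80 × 0.0085 = $43.00
Social Security (OASDI): only $146059.45 − $144126.91 = $1932.54 of this check is subject → $1932.54 × 0.0414 = $80.01
Charitable contribution: $183.60
Total deductions = $109.60 + $252.94 + $98.62 + $220.25 + $43.00 + $80.01 + $183.60 = $988.02
Net pay = $5058.80 − $988.02 = $4070.78

$4070.78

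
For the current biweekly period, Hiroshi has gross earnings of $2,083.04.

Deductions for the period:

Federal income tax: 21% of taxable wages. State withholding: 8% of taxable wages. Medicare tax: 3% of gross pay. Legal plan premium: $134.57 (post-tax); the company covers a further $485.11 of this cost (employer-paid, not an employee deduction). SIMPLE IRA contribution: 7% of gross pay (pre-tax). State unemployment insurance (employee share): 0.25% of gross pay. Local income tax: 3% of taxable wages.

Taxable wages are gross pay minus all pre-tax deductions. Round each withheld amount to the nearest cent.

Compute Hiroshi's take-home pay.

SIMPLE IRA contribution: $2,083.04 × 0.07 = $145.81
Taxable wages = $2,083.04 − $145.81 = $1,937.23
Local income tax: $1,937.23 × 0.03 = $58.12
State withholding: $1,937.23 × 0.08 = $154.98
Federal income tax: $1,937.23 × 0.21 = $406.82
State unemployment insurance (employee share): $2,083.04 × 0.0025 = $5.21
Medicare tax: $2,083.04 × 0.03 = $62.49
Legal plan premium: $134.57
(Employer's $485.11 toward legal plan premium is not withheld from the employee.)
Total deductions = $145.81 + $58.12 + $154.98 + $406.82 + $5.21 + $62.49 + $134.57 = $968.00
Net pay = $2,083.04 − $968.00 = $1,115.04

$1,115.04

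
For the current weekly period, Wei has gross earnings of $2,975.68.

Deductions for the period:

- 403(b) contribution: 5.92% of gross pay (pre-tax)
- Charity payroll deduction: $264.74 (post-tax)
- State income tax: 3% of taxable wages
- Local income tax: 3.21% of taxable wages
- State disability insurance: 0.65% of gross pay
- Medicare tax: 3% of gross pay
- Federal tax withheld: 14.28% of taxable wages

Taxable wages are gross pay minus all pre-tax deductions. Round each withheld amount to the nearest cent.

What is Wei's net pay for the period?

$1,852.55

403(b) contribution: $2,975.68 × 0.0592 = $176.16
Taxable wages = $2,975.68 − $176.16 = $2,799.52
Federal tax withheld: $2,799.52 × 0.1428 = $399.77
Local income tax: $2,799.52 × 0.0321 = $89.86
State income tax: $2,799.52 × 0.03 = $83.99
State disability insurance: $2,975.68 × 0.0065 = $19.34
Medicare tax: $2,975.68 × 0.03 = $89.27
Charity payroll deduction: $264.74
Total deductions = $176.16 + $399.77 + $89.86 + $83.99 + $19.34 + $89.27 + $264.74 = $1,123.13
Net pay = $2,975.68 − $1,123.13 = $1,852.55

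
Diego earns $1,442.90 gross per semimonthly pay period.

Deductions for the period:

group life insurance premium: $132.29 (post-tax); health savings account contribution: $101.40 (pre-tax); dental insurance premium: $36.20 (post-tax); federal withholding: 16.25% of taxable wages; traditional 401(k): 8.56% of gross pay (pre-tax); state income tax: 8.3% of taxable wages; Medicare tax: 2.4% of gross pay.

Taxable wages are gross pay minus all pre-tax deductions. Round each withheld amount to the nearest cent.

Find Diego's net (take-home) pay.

Traditional 401(k): $1,442.90 × 0.0856 = $123.51
Health savings account contribution: $101.40
Pre-tax total = $123.51 + $101.40 = $224.91
Taxable wages = $1,442.90 − $224.91 = $1,217.99
Federal withholding: $1,217.99 × 0.1625 = $197.92
State income tax: $1,217.99 × 0.083 = $101.09
Medicare tax: $1,442.90 × 0.024 = $34.63
Group life insurance premium: $132.29
Dental insurance premium: $36.20
Total deductions = $123.51 + $101.40 + $197.92 + $101.09 + $34.63 + $132.29 + $36.20 = $727.04
Net pay = $1,442.90 − $727.04 = $715.86

$715.86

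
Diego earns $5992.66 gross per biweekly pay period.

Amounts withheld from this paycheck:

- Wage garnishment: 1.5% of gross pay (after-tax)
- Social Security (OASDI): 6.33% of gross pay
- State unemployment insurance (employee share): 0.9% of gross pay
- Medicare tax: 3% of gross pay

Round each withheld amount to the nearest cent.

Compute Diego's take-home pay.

$5289.72

Social Security (OASDI): $5992.66 × 0.0633 = $379.34
State unemployment insurance (employee share): $5992.66 × 0.009 = $53.93
Medicare tax: $5992.66 × 0.03 = $179.78
Wage garnishment: $5992.66 × 0.015 = $89.89
Total deductions = $379.34 + $53.93 + $179.78 + $89.89 = $702.94
Net pay = $5992.66 − $702.94 = $5289.72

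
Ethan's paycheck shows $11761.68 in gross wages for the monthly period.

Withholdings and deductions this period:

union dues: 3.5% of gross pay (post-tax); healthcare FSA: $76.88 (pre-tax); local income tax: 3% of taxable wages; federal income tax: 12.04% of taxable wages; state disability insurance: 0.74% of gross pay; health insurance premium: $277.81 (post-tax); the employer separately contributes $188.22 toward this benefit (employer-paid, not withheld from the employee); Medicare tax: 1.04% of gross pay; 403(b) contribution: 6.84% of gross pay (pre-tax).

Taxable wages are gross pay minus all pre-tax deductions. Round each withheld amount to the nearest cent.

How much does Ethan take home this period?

$8345.07

Healthcare FSA: $76.88
403(b) contribution: $11761.68 × 0.0684 = $804.50
Pre-tax total = $76.88 + $804.50 = $881.38
Taxable wages = $11761.68 − $881.38 = $10880.30
Local income tax: $10880.30 × 0.03 = $326.41
Federal income tax: $10880.30 × 0.1204 = $1309.99
Medicare tax: $11761.68 × 0.0104 = $122.32
State disability insurance: $11761.68 × 0.0074 = $87.04
Union dues: $11761.68 × 0.035 = $411.66
Health insurance premium: $277.81
(Employer's $188.22 toward health insurance premium is not withheld from the employee.)
Total deductions = $76.88 + $804.50 + $326.41 + $1309.99 + $122.32 + $87.04 + $411.66 + $277.81 = $3416.61
Net pay = $11761.68 − $3416.61 = $8345.07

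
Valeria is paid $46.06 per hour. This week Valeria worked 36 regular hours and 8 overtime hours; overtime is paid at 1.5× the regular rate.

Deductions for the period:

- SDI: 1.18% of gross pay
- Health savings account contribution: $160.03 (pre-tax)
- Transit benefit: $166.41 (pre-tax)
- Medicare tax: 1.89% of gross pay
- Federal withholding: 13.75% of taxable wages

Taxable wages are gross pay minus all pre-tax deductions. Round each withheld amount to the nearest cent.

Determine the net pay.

$1,557.45

Regular pay: 36 × $46.06 = $1,658.16
Overtime pay: 8 × $46.06 × 1.5 = $552.72
Gross pay = $1,658.16 + $552.72 = $2,210.88
Transit benefit: $166.41
Health savings account contribution: $160.03
Pre-tax total = $166.41 + $160.03 = $326.44
Taxable wages = $2,210.88 − $326.44 = $1,884.44
Federal withholding: $1,884.44 × 0.1375 = $259.11
SDI: $2,210.88 × 0.0118 = $26.09
Medicare tax: $2,210.88 × 0.0189 = $41.79
Total deductions = $166.41 + $160.03 + $259.11 + $26.09 + $41.79 = $653.43
Net pay = $2,210.88 − $653.43 = $1,557.45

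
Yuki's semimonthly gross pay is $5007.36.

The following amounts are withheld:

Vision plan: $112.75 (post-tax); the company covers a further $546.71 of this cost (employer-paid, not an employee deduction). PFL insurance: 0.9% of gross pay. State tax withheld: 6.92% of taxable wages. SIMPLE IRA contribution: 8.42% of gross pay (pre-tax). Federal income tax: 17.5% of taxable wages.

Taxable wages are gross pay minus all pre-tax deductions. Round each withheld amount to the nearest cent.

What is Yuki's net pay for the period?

$3308.09

SIMPLE IRA contribution: $5007.36 × 0.0842 = $421.62
Taxable wages = $5007.36 − $421.62 = $4585.74
State tax withheld: $4585.74 × 0.0692 = $317.33
Federal income tax: $4585.74 × 0.175 = $802.50
PFL insurance: $5007.36 × 0.009 = $45.07
Vision plan: $112.75
(Employer's $546.71 toward vision plan is not withheld from the employee.)
Total deductions = $421.62 + $317.33 + $802.50 + $45.07 + $112.75 = $1699.27
Net pay = $5007.36 − $1699.27 = $3308.09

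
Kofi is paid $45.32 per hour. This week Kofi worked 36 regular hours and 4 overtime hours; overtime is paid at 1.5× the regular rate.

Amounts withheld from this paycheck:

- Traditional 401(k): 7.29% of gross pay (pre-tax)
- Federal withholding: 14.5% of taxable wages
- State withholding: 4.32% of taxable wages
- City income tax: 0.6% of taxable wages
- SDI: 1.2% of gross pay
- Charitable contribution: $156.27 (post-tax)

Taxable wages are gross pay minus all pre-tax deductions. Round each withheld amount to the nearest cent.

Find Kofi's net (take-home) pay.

Regular pay: 36 × $45.32 = $1,631.52
Overtime pay: 4 × $45.32 × 1.5 = $271.92
Gross pay = $1,631.52 + $271.92 = $1,903.44
Traditional 401(k): $1,903.44 × 0.0729 = $138.76
Taxable wages = $1,903.44 − $138.76 = $1,764.68
City income tax: $1,764.68 × 0.006 = $10.59
Federal withholding: $1,764.68 × 0.145 = $255.88
State withholding: $1,764.68 × 0.0432 = $76.23
SDI: $1,903.44 × 0.012 = $22.84
Charitable contribution: $156.27
Total deductions = $138.76 + $10.59 + $255.88 + $76.23 + $22.84 + $156.27 = $660.57
Net pay = $1,903.44 − $660.57 = $1,242.87

$1,242.87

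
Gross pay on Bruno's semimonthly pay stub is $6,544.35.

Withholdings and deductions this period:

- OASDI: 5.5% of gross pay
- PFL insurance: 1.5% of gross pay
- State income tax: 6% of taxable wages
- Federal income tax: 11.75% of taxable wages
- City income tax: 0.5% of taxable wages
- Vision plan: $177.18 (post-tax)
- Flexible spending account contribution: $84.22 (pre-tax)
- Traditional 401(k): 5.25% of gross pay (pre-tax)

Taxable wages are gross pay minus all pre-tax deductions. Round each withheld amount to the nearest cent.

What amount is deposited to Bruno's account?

$4,365.00

Flexible spending account contribution: $84.22
Traditional 401(k): $6,544.35 × 0.0525 = $343.58
Pre-tax total = $84.22 + $343.58 = $427.80
Taxable wages = $6,544.35 − $427.80 = $6,116.55
Federal income tax: $6,116.55 × 0.1175 = $718.69
City income tax: $6,116.55 × 0.005 = $30.58
State income tax: $6,116.55 × 0.06 = $366.99
PFL insurance: $6,544.35 × 0.015 = $98.17
OASDI: $6,544.35 × 0.055 = $359.94
Vision plan: $177.18
Total deductions = $84.22 + $343.58 + $718.69 + $30.58 + $366.99 + $98.17 + $359.94 + $177.18 = $2,179.35
Net pay = $6,544.35 − $2,179.35 = $4,365.00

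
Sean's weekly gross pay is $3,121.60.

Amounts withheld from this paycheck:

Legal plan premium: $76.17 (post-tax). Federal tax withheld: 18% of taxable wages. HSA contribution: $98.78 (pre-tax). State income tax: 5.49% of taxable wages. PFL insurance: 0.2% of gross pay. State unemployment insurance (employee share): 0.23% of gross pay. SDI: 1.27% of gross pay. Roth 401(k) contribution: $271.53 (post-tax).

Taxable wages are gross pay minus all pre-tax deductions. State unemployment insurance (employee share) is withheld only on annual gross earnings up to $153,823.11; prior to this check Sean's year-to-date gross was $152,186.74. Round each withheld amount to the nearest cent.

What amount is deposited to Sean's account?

$1,915.42

HSA contribution: $98.78
Taxable wages = $3,121.60 − $98.78 = $3,022.82
State income tax: $3,022.82 × 0.0549 = $165.95
Federal tax withheld: $3,022.82 × 0.18 = $544.11
State unemployment insurance (employee share): only $153,823.11 − $152,186.74 = $1,636.37 of this check is subject → $1,636.37 × 0.0023 = $3.76
SDI: $3,121.60 × 0.0127 = $39.64
PFL insurance: $3,121.60 × 0.002 = $6.24
Roth 401(k) contribution: $271.53
Legal plan premium: $76.17
Total deductions = $98.78 + $165.95 + $544.11 + $3.76 + $39.64 + $6.24 + $271.53 + $76.17 = $1,206.18
Net pay = $3,121.60 − $1,206.18 = $1,915.42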